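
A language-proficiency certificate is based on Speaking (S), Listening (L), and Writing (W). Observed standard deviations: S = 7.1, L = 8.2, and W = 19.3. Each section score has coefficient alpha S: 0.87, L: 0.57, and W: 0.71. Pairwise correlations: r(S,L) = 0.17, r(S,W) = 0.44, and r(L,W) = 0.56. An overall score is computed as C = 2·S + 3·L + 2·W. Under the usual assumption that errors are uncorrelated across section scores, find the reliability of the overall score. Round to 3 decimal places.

0.819

Var(C) = 2²·7.1² + 3²·8.2² + 2²·19.3² + 2·[6·7.1·8.2·0.17 + 4·7.1·19.3·0.44 + 6·8.2·19.3·0.56] = 2296.76 + 1664.62 = 3961.38.
Because errors are independent across components, Cov(Tᵢ,Tⱼ) = Cov(Xᵢ,Xⱼ); the off-diagonal part of the true-score variance is the same as above.
True-score variance = [2²·7.1²·0.87 + 3²·8.2²·0.57 + 2²·19.3²·0.71] + 1664.62 = 1578.24 + 1664.62 = 3242.86.
Reliability = 3242.86 / 3961.38 = 0.819.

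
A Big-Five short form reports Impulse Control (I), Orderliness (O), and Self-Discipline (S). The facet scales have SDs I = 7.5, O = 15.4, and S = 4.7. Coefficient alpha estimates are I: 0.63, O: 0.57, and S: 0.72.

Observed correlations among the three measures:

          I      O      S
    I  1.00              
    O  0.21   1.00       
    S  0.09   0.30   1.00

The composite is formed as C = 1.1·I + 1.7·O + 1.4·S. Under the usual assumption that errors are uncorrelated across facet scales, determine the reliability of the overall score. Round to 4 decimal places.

0.6682

Var(C) = 1.1²·7.5² + 1.7²·15.4² + 1.4²·4.7² + 2·[1.87·7.5·15.4·0.21 + 1.54·7.5·4.7·0.09 + 2.38·15.4·4.7·0.30] = 796.751 + 203.844 = 1000.59.
Because errors are independent across components, Cov(Tᵢ,Tⱼ) = Cov(Xᵢ,Xⱼ); the off-diagonal part of the true-score variance is the same as above.
True-score variance = [1.1²·7.5²·0.63 + 1.7²·15.4²·0.57 + 1.4²·4.7²·0.72] + 203.844 = 464.726 + 203.844 = 668.57.
Reliability = 668.57 / 1000.59 = 0.6682.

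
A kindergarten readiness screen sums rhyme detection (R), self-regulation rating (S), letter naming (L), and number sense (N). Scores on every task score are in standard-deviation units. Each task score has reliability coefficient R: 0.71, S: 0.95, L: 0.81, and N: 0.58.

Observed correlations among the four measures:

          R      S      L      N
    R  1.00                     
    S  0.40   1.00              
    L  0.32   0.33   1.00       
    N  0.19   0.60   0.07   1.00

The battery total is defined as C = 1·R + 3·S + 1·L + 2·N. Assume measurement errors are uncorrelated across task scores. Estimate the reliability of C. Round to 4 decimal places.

Var(C) = 1 + 3² + 1 + 2² + 2·[3·0.40 + 0.32 + 2·0.19 + 3·0.33 + 6·0.60 + 2·0.07] = 15 + 13.26 = 28.26.
Because errors are independent across components, Cov(Tᵢ,Tⱼ) = Cov(Xᵢ,Xⱼ); the off-diagonal part of the true-score variance is the same as above.
True-score variance = [0.71 + 3²·0.95 + 0.81 + 2²·0.58] + 13.26 = 12.39 + 13.26 = 25.65.
Reliability = 25.65 / 28.26 = 0.9076.

0.9076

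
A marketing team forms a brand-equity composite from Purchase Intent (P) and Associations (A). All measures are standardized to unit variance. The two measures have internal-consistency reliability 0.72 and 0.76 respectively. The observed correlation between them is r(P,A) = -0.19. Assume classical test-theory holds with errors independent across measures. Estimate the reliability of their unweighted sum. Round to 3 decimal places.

0.679

Var(P+A) = 2 + 2·[(-0.19)] = 2 − 0.38 = 1.62.
With uncorrelated errors the cross-covariances are all true-score covariance, so they carry over unchanged; only the diagonal terms shrink to ρᵢσᵢ².
True-score variance = [0.72 + 0.76] − 0.38 = 1.48 − 0.38 = 1.1.
Reliability = 1.1 / 1.62 = 0.679.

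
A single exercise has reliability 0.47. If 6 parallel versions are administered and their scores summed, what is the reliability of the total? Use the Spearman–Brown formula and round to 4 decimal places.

0.8418

ρ_k = kρ / (1 + (k−1)ρ) = 6·0.47 / (1 + 5·0.47) = 2.820 / 3.350 = 0.8418.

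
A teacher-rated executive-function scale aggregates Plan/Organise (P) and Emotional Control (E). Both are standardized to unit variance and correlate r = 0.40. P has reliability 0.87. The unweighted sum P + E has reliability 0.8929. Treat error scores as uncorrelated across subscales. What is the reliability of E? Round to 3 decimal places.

Var(P+E) = 2 + 2·0.40 = 2.800.
True-score variance = ρ_P + ρ_E + 2·0.40, so 0.8929 = (0.87 + ρ_E + 0.80) / 2.800.
ρ_E = 0.8929·2.800 − 0.87 − 0.80 = 0.830.

0.830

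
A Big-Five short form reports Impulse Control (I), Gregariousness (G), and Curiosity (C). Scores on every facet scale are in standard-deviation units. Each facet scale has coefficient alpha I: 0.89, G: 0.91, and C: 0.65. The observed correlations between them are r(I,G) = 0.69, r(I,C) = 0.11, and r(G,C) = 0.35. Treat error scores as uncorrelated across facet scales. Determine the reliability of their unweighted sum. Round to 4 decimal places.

Var(I+G+C) = 3 + 2·[0.69 + 0.11 + 0.35] = 3 + 2.3 = 5.3.
Under uncorrelated errors the observed covariances equal the true-score covariances, so only the own-variance terms attenuate.
True-score variance = [0.89 + 0.91 + 0.65] + 2.3 = 2.45 + 2.3 = 4.75.
Reliability = 4.75 / 5.3 = 0.8962.

0.8962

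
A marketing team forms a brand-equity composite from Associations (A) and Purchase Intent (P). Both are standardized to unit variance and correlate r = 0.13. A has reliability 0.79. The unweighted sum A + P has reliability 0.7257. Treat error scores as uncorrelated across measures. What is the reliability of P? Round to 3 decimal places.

Var(A+P) = 2 + 2·0.13 = 2.260.
True-score variance = ρ_A + ρ_P + 2·0.13, so 0.7257 = (0.79 + ρ_P + 0.26) / 2.260.
ρ_P = 0.7257·2.260 − 0.79 − 0.26 = 0.590.

0.590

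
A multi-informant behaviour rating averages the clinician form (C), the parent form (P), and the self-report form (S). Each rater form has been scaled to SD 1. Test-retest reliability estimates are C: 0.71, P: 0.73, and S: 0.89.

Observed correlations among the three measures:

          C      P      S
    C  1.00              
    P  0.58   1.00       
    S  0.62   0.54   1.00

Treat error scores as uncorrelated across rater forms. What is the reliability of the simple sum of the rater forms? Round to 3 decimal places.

0.897

Var(C+P+S) = 3 + 2·[0.58 + 0.62 + 0.54] = 3 + 3.48 = 6.48.
Because errors are independent across components, Cov(Tᵢ,Tⱼ) = Cov(Xᵢ,Xⱼ); the off-diagonal part of the true-score variance is the same as above.
True-score variance = [0.71 + 0.73 + 0.89] + 3.48 = 2.33 + 3.48 = 5.81.
Reliability = 5.81 / 6.48 = 0.897.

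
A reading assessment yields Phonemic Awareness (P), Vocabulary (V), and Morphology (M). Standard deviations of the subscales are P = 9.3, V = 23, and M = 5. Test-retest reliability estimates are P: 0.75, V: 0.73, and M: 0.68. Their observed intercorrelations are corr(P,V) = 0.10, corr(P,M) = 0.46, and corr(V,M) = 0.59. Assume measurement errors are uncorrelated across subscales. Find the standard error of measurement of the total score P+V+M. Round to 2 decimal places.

Var(total) = 640.49 + 221.26 = 861.75.
True-score variance = 468.038 + 221.26 = 689.298, so reliability = 0.7999.
Error variance = 861.75 − 689.298 = 172.452; SEM = √172.452 = 13.13.

13.13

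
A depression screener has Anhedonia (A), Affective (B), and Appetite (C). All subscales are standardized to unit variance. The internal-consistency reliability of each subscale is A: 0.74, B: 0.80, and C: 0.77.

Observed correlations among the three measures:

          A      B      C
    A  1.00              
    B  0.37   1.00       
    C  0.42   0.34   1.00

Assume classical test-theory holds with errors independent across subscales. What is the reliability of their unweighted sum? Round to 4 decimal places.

Var(A+B+C) = 3 + 2·[0.37 + 0.42 + 0.34] = 3 + 2.26 = 5.26.
Because errors are independent across components, Cov(Tᵢ,Tⱼ) = Cov(Xᵢ,Xⱼ); the off-diagonal part of the true-score variance is the same as above.
True-score variance = [0.74 + 0.80 + 0.77] + 2.26 = 2.31 + 2.26 = 4.57.
Reliability = 4.57 / 5.26 = 0.8688.

0.8688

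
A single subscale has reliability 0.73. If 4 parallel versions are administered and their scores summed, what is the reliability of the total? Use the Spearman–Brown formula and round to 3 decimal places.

0.915

ρ_k = kρ / (1 + (k−1)ρ) = 4·0.73 / (1 + 3·0.73) = 2.920 / 3.190 = 0.915.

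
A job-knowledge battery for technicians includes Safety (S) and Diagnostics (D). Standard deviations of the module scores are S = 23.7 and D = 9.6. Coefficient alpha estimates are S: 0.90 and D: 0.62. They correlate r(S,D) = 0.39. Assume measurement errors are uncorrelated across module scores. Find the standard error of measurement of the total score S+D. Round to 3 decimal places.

9.549

Var(total) = 653.85 + 177.466 = 831.316.
True-score variance = 562.66 + 177.466 = 740.126, so reliability = 0.8903.
Error variance = 831.316 − 740.126 = 91.1898; SEM = √91.1898 = 9.549.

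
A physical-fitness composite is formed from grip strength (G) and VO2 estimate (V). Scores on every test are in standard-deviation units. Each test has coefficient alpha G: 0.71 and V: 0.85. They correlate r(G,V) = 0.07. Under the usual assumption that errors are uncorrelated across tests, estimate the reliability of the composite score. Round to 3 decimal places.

Var(G+V) = 2 + 2·[0.07] = 2 + 0.14 = 2.14.
Under uncorrelated errors the observed covariances equal the true-score covariances, so only the own-variance terms attenuate.
True-score variance = [0.71 + 0.85] + 0.14 = 1.56 + 0.14 = 1.7.
Reliability = 1.7 / 2.14 = 0.794.

0.794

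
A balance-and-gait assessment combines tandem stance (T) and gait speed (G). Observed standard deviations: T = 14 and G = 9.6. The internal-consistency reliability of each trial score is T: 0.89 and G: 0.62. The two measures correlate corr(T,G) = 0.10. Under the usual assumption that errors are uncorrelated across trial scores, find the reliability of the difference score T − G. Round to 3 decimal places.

Var(T−G) = 14² + 9.6² − 2·14·9.6·0.10 = 288.16 − 26.88 = 261.28.
With uncorrelated errors the cross-covariances are all true-score covariance, so they carry over unchanged; only the diagonal terms shrink to ρᵢσᵢ².
True-score variance = [14²·0.89 + 9.6²·0.62] − 26.88 = 231.579 − 26.88 = 204.699.
Reliability = 204.699 / 261.28 = 0.783.

0.783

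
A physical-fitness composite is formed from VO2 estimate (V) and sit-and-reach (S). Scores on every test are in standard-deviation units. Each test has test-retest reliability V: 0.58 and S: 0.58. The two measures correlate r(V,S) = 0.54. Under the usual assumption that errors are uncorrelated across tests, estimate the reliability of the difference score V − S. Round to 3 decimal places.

Var(V−S) = 1 + 1 − 2·0.54 = 2 − 1.08 = 0.92.
With uncorrelated errors the cross-covariances are all true-score covariance, so they carry over unchanged; only the diagonal terms shrink to ρᵢσᵢ².
True-score variance = [0.58 + 0.58] − 1.08 = 1.16 − 1.08 = 0.08.
Reliability = 0.08 / 0.92 = 0.087.

0.087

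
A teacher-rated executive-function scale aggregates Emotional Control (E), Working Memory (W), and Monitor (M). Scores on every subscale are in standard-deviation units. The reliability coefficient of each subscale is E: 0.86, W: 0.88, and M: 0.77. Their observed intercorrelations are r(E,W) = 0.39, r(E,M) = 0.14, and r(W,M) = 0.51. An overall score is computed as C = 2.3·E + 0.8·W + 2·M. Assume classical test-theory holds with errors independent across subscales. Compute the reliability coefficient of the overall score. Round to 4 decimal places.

Var(C) = 2.3² + 0.8² + 2² + 2·[1.84·0.39 + 4.6·0.14 + 1.6·0.51] = 9.93 + 4.3552 = 14.2852.
Because errors are independent across components, Cov(Tᵢ,Tⱼ) = Cov(Xᵢ,Xⱼ); the off-diagonal part of the true-score variance is the same as above.
True-score variance = [2.3²·0.86 + 0.8²·0.88 + 2²·0.77] + 4.3552 = 8.1926 + 4.3552 = 12.5478.
Reliability = 12.5478 / 14.2852 = 0.8784.

0.8784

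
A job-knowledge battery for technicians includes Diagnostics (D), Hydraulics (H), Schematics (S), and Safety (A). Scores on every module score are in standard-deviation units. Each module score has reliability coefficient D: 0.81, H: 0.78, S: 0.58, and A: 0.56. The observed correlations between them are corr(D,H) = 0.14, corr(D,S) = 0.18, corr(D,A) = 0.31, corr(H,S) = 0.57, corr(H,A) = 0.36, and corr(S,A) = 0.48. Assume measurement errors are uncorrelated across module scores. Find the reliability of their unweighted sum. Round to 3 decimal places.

Var(D+H+S+A) = 4 + 2·[0.14 + 0.18 + 0.31 + 0.57 + 0.36 + 0.48] = 4 + 4.08 = 8.08.
Under uncorrelated errors the observed covariances equal the true-score covariances, so only the own-variance terms attenuate.
True-score variance = [0.81 + 0.78 + 0.58 + 0.56] + 4.08 = 2.73 + 4.08 = 6.81.
Reliability = 6.81 / 8.08 = 0.843.

0.843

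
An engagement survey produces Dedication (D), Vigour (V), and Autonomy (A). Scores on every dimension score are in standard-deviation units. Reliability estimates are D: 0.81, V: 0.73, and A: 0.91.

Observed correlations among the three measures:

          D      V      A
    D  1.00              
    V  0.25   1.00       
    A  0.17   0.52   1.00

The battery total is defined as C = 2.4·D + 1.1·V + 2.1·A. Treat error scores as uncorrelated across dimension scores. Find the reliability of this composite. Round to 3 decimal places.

Var(C) = 2.4² + 1.1² + 2.1² + 2·[2.64·0.25 + 5.04·0.17 + 2.31·0.52] = 11.38 + 5.436 = 16.816.
With uncorrelated errors the cross-covariances are all true-score covariance, so they carry over unchanged; only the diagonal terms shrink to ρᵢσᵢ².
True-score variance = [2.4²·0.81 + 1.1²·0.73 + 2.1²·0.91] + 5.436 = 9.562 + 5.436 = 14.998.
Reliability = 14.998 / 16.816 = 0.892.

0.892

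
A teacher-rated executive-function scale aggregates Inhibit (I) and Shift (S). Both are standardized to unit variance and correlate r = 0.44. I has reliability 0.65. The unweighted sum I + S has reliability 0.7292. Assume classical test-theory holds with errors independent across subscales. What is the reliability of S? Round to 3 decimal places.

Var(I+S) = 2 + 2·0.44 = 2.880.
True-score variance = ρ_I + ρ_S + 2·0.44, so 0.7292 = (0.65 + ρ_S + 0.88) / 2.880.
ρ_S = 0.7292·2.880 − 0.65 − 0.88 = 0.570.

0.570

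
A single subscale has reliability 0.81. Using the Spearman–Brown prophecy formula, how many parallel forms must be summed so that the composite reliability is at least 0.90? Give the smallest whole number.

3

k ≥ ρ*(1−ρ₁)/(ρ₁(1−ρ*)) = 0.90·0.19 / (0.81·0.10) = 2.111.
Smallest integer k = 3.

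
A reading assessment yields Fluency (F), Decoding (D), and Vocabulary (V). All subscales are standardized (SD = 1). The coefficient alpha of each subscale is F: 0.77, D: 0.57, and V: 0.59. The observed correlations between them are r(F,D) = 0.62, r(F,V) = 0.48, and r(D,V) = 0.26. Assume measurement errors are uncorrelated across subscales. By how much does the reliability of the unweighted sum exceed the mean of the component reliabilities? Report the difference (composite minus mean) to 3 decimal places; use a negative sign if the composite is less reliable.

0.170

Var(sum) = 3 + 2.72 = 5.72; true-score variance = 1.93 + 2.72 = 4.65; composite reliability = 0.8129.
Mean component reliability = 0.6433.
Difference = 0.8129 − 0.6433 = 0.170.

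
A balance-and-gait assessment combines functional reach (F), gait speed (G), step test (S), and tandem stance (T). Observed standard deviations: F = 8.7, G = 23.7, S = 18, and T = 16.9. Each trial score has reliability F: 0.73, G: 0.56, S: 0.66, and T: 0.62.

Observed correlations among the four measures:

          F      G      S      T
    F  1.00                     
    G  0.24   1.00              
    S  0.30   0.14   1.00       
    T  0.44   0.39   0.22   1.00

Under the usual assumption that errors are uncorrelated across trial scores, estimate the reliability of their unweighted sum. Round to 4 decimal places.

Var(F+G+S+T) = 8.7² + 23.7² + 18² + 16.9² + 2·[8.7·23.7·0.24 + 8.7·18·0.30 + 8.7·16.9·0.44 + 23.7·18·0.14 + 23.7·16.9·0.39 + 18·16.9·0.22] = 1246.99 + 888.027 = 2135.02.
Under uncorrelated errors the observed covariances equal the true-score covariances, so only the own-variance terms attenuate.
True-score variance = [8.7²·0.73 + 23.7²·0.56 + 18²·0.66 + 16.9²·0.62] + 888.027 = 760.718 + 888.027 = 1648.75.
Reliability = 1648.75 / 2135.02 = 0.7722.

0.7722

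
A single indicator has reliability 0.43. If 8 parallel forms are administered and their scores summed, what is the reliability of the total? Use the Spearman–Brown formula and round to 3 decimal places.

ρ_k = kρ / (1 + (k−1)ρ) = 8·0.43 / (1 + 7·0.43) = 3.440 / 4.010 = 0.858.

0.858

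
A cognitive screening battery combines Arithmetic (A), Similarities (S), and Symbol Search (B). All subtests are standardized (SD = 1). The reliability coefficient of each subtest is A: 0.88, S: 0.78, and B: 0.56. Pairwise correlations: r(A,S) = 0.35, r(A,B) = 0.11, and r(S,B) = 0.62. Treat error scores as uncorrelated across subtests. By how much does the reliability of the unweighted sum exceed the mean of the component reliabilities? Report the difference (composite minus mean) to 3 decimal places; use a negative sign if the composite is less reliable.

Var(sum) = 3 + 2.16 = 5.16; true-score variance = 2.22 + 2.16 = 4.38; composite reliability = 0.8488.
Mean component reliability = 0.7400.
Difference = 0.8488 − 0.7400 = 0.109.

0.109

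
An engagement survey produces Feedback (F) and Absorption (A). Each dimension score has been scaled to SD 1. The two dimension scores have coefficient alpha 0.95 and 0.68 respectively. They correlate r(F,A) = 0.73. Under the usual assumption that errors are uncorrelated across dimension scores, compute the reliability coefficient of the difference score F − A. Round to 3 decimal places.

Var(F−A) = 1 + 1 − 2·0.73 = 2 − 1.46 = 0.54.
Under uncorrelated errors the observed covariances equal the true-score covariances, so only the own-variance terms attenuate.
True-score variance = [0.95 + 0.68] − 1.46 = 1.63 − 1.46 = 0.17.
Reliability = 0.17 / 0.54 = 0.315.

0.315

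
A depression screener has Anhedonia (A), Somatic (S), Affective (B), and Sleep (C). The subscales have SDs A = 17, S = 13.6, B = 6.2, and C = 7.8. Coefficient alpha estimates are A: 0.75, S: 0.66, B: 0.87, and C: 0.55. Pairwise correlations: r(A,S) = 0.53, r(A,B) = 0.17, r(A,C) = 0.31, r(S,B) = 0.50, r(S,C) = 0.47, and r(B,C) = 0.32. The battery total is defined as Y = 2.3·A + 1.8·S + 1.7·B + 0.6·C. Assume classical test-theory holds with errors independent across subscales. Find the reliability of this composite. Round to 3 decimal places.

Var(Y) = 2.3²·17² + 1.8²·13.6² + 1.7²·6.2² + 0.6²·7.8² + 2·[4.14·17·13.6·0.53 + 3.91·17·6.2·0.17 + 1.38·17·7.8·0.31 + 3.06·13.6·6.2·0.50 + 1.08·13.6·7.8·0.47 + 1.02·6.2·7.8·0.32] = 2261.07 + 1665.45 = 3926.52.
Under uncorrelated errors the observed covariances equal the true-score covariances, so only the own-variance terms attenuate.
True-score variance = [2.3²·17²·0.75 + 1.8²·13.6²·0.66 + 1.7²·6.2²·0.87 + 0.6²·7.8²·0.55] + 1665.45 = 1650.82 + 1665.45 = 3316.27.
Reliability = 3316.27 / 3926.52 = 0.845.

0.845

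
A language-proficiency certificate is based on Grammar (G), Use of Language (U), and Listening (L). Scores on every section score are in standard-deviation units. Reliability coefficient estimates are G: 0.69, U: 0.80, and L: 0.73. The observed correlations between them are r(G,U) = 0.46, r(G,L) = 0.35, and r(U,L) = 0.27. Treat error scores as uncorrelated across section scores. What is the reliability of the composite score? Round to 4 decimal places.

0.8488

Var(G+U+L) = 3 + 2·[0.46 + 0.35 + 0.27] = 3 + 2.16 = 5.16.
Under uncorrelated errors the observed covariances equal the true-score covariances, so only the own-variance terms attenuate.
True-score variance = [0.69 + 0.80 + 0.73] + 2.16 = 2.22 + 2.16 = 4.38.
Reliability = 4.38 / 5.16 = 0.8488.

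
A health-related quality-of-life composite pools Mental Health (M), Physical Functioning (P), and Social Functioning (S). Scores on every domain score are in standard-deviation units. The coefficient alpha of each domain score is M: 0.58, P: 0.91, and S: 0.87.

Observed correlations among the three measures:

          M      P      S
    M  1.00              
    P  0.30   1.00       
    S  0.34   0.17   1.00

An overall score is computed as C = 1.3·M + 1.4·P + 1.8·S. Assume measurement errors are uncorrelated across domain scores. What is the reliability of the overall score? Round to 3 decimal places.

0.875

Var(C) = 1.3² + 1.4² + 1.8² + 2·[1.82·0.30 + 2.34·0.34 + 2.52·0.17] = 6.89 + 3.54 = 10.43.
Because errors are independent across components, Cov(Tᵢ,Tⱼ) = Cov(Xᵢ,Xⱼ); the off-diagonal part of the true-score variance is the same as above.
True-score variance = [1.3²·0.58 + 1.4²·0.91 + 1.8²·0.87] + 3.54 = 5.5826 + 3.54 = 9.1226.
Reliability = 9.1226 / 10.43 = 0.875.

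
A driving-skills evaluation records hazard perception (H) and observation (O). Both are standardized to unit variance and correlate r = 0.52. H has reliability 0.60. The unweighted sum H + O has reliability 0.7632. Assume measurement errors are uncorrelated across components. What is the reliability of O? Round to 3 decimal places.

0.680

Var(H+O) = 2 + 2·0.52 = 3.040.
True-score variance = ρ_H + ρ_O + 2·0.52, so 0.7632 = (0.60 + ρ_O + 1.04) / 3.040.
ρ_O = 0.7632·3.040 − 0.60 − 1.04 = 0.680.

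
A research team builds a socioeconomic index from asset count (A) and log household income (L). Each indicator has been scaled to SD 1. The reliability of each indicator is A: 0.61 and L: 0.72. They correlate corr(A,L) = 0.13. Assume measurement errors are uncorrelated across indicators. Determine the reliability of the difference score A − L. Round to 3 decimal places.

0.615

Var(A−L) = 1 + 1 − 2·0.13 = 2 − 0.26 = 1.74.
Under uncorrelated errors the observed covariances equal the true-score covariances, so only the own-variance terms attenuate.
True-score variance = [0.61 + 0.72] − 0.26 = 1.33 − 0.26 = 1.07.
Reliability = 1.07 / 1.74 = 0.615.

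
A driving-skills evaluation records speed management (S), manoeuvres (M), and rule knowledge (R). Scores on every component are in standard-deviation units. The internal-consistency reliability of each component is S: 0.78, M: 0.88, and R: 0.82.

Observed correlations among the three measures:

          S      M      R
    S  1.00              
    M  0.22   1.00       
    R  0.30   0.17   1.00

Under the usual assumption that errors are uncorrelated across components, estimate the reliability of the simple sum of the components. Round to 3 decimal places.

0.881

Var(S+M+R) = 3 + 2·[0.22 + 0.30 + 0.17] = 3 + 1.38 = 4.38.
Under uncorrelated errors the observed covariances equal the true-score covariances, so only the own-variance terms attenuate.
True-score variance = [0.78 + 0.88 + 0.82] + 1.38 = 2.48 + 1.38 = 3.86.
Reliability = 3.86 / 4.38 = 0.881.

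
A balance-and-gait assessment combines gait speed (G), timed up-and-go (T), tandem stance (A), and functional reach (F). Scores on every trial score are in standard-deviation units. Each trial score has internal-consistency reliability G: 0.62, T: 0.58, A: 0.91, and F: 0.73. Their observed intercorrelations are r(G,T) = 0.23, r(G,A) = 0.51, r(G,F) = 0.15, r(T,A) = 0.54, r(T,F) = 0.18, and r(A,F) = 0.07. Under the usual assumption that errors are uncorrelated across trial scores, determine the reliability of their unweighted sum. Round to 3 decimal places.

Var(G+T+A+F) = 4 + 2·[0.23 + 0.51 + 0.15 + 0.54 + 0.18 + 0.07] = 4 + 3.36 = 7.36.
Because errors are independent across components, Cov(Tᵢ,Tⱼ) = Cov(Xᵢ,Xⱼ); the off-diagonal part of the true-score variance is the same as above.
True-score variance = [0.62 + 0.58 + 0.91 + 0.73] + 3.36 = 2.84 + 3.36 = 6.2.
Reliability = 6.2 / 7.36 = 0.842.

0.842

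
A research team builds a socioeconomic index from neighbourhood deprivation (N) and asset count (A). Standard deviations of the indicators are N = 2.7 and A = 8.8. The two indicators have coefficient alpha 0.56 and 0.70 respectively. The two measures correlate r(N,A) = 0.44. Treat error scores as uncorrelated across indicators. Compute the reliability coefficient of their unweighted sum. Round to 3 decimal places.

Var(N+A) = 2.7² + 8.8² + 2·[2.7·8.8·0.44] = 84.73 + 20.9088 = 105.639.
Under uncorrelated errors the observed covariances equal the true-score covariances, so only the own-variance terms attenuate.
True-score variance = [2.7²·0.56 + 8.8²·0.70] + 20.9088 = 58.2904 + 20.9088 = 79.1992.
Reliability = 79.1992 / 105.639 = 0.750.

0.750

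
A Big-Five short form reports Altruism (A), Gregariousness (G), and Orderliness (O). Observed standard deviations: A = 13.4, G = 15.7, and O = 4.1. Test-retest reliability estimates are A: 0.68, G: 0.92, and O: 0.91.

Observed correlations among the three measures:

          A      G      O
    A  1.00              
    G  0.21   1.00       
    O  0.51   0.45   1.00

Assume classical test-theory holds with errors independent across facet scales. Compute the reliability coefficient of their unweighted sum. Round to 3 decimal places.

Var(A+G+O) = 13.4² + 15.7² + 4.1² + 2·[13.4·15.7·0.21 + 13.4·4.1·0.51 + 15.7·4.1·0.45] = 442.86 + 202.331 = 645.191.
With uncorrelated errors the cross-covariances are all true-score covariance, so they carry over unchanged; only the diagonal terms shrink to ρᵢσᵢ².
True-score variance = [13.4²·0.68 + 15.7²·0.92 + 4.1²·0.91] + 202.331 = 364.169 + 202.331 = 566.5.
Reliability = 566.5 / 645.191 = 0.878.

0.878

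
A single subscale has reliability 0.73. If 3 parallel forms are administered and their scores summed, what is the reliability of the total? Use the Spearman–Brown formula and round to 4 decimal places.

0.8902

ρ_k = kρ / (1 + (k−1)ρ) = 3·0.73 / (1 + 2·0.73) = 2.190 / 2.460 = 0.8902.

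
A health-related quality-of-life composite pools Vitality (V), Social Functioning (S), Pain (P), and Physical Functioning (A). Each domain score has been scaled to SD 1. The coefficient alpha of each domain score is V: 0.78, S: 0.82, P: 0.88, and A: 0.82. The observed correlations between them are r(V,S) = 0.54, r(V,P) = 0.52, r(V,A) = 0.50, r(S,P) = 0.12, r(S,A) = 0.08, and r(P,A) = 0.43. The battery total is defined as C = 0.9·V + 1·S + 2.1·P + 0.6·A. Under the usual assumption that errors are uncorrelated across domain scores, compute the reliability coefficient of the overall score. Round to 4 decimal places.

Var(C) = 0.9² + 1 + 2.1² + 0.6² + 2·[0.9·0.54 + 1.89·0.52 + 0.54·0.50 + 2.1·0.12 + 0.6·0.08 + 1.26·0.43] = 6.58 + 5.1612 = 11.7412.
Because errors are independent across components, Cov(Tᵢ,Tⱼ) = Cov(Xᵢ,Xⱼ); the off-diagonal part of the true-score variance is the same as above.
True-score variance = [0.9²·0.78 + 0.82 + 2.1²·0.88 + 0.6²·0.82] + 5.1612 = 5.6278 + 5.1612 = 10.789.
Reliability = 10.789 / 11.7412 = 0.9189.

0.9189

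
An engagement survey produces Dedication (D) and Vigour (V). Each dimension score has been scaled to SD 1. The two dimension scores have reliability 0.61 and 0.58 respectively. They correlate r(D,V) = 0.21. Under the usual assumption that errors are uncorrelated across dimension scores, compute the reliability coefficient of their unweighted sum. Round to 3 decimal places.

0.665

Var(D+V) = 2 + 2·[0.21] = 2 + 0.42 = 2.42.
With uncorrelated errors the cross-covariances are all true-score covariance, so they carry over unchanged; only the diagonal terms shrink to ρᵢσᵢ².
True-score variance = [0.61 + 0.58] + 0.42 = 1.19 + 0.42 = 1.61.
Reliability = 1.61 / 2.42 = 0.665.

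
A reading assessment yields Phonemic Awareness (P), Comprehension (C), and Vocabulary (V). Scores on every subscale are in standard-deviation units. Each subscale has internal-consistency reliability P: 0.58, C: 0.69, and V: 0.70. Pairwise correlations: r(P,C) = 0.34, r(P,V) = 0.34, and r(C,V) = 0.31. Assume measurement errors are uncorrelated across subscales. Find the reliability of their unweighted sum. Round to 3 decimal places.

Var(P+C+V) = 3 + 2·[0.34 + 0.34 + 0.31] = 3 + 1.98 = 4.98.
With uncorrelated errors the cross-covariances are all true-score covariance, so they carry over unchanged; only the diagonal terms shrink to ρᵢσᵢ².
True-score variance = [0.58 + 0.69 + 0.70] + 1.98 = 1.97 + 1.98 = 3.95.
Reliability = 3.95 / 4.98 = 0.793.

0.793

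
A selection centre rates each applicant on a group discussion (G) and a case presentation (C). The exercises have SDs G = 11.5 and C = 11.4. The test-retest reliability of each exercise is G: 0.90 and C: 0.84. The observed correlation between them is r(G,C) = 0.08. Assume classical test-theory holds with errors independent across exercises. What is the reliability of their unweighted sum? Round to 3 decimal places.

0.880

Var(G+C) = 11.5² + 11.4² + 2·[11.5·11.4·0.08] = 262.21 + 20.976 = 283.186.
With uncorrelated errors the cross-covariances are all true-score covariance, so they carry over unchanged; only the diagonal terms shrink to ρᵢσᵢ².
True-score variance = [11.5²·0.90 + 11.4²·0.84] + 20.976 = 228.191 + 20.976 = 249.167.
Reliability = 249.167 / 283.186 = 0.880.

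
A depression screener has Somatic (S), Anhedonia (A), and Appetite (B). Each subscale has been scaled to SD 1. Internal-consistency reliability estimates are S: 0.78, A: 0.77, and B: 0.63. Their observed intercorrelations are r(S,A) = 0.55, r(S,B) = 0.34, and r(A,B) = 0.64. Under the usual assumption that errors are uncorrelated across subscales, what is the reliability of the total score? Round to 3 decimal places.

0.865

Var(S+A+B) = 3 + 2·[0.55 + 0.34 + 0.64] = 3 + 3.06 = 6.06.
With uncorrelated errors the cross-covariances are all true-score covariance, so they carry over unchanged; only the diagonal terms shrink to ρᵢσᵢ².
True-score variance = [0.78 + 0.77 + 0.63] + 3.06 = 2.18 + 3.06 = 5.24.
Reliability = 5.24 / 6.06 = 0.865.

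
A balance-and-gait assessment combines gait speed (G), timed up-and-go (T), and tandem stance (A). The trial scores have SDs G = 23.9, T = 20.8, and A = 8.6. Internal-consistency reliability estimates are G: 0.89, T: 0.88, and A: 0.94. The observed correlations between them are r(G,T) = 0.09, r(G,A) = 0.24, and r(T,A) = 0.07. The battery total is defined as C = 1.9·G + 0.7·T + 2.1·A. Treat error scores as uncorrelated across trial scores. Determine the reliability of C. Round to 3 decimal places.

0.914

Var(C) = 1.9²·23.9² + 0.7²·20.8² + 2.1²·8.6² + 2·[1.33·23.9·20.8·0.09 + 3.99·23.9·8.6·0.24 + 1.47·20.8·8.6·0.07] = 2600.23 + 549.474 = 3149.7.
Under uncorrelated errors the observed covariances equal the true-score covariances, so only the own-variance terms attenuate.
True-score variance = [1.9²·23.9²·0.89 + 0.7²·20.8²·0.88 + 2.1²·8.6²·0.94] + 549.474 = 2328.39 + 549.474 = 2877.86.
Reliability = 2877.86 / 3149.7 = 0.914.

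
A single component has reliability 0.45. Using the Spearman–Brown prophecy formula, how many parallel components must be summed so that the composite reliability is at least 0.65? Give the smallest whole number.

k ≥ ρ*(1−ρ₁)/(ρ₁(1−ρ*)) = 0.65·0.55 / (0.45·0.35) = 2.270.
Smallest integer k = 3.

3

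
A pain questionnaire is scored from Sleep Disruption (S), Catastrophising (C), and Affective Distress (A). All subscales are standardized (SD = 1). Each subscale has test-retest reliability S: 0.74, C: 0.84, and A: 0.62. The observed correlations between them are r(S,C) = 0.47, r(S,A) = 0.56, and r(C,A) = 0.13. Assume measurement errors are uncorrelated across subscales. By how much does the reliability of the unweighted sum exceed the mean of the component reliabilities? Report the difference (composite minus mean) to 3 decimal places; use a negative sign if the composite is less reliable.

Var(sum) = 3 + 2.32 = 5.32; true-score variance = 2.2 + 2.32 = 4.52; composite reliability = 0.8496.
Mean component reliability = 0.7333.
Difference = 0.8496 − 0.7333 = 0.116.

0.116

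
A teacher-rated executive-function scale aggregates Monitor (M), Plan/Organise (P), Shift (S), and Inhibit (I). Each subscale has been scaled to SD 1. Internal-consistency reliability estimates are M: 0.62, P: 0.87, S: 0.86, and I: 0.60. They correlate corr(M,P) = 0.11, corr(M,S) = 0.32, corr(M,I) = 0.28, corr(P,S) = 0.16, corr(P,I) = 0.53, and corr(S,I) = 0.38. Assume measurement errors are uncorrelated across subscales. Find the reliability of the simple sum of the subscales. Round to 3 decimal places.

Var(M+P+S+I) = 4 + 2·[0.11 + 0.32 + 0.28 + 0.16 + 0.53 + 0.38] = 4 + 3.56 = 7.56.
With uncorrelated errors the cross-covariances are all true-score covariance, so they carry over unchanged; only the diagonal terms shrink to ρᵢσᵢ².
True-score variance = [0.62 + 0.87 + 0.86 + 0.60] + 3.56 = 2.95 + 3.56 = 6.51.
Reliability = 6.51 / 7.56 = 0.861.

0.861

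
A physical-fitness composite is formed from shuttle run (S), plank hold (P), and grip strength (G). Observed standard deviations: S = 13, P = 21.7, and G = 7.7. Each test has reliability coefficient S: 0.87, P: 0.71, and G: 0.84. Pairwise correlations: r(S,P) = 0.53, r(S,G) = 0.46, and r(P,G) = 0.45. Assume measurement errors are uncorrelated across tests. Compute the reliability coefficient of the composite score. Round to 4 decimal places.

Var(S+P+G) = 13² + 21.7² + 7.7² + 2·[13·21.7·0.53 + 13·7.7·0.46 + 21.7·7.7·0.45] = 699.18 + 541.499 = 1240.68.
Under uncorrelated errors the observed covariances equal the true-score covariances, so only the own-variance terms attenuate.
True-score variance = [13²·0.87 + 21.7²·0.71 + 7.7²·0.84] + 541.499 = 531.165 + 541.499 = 1072.66.
Reliability = 1072.66 / 1240.68 = 0.8646.

0.8646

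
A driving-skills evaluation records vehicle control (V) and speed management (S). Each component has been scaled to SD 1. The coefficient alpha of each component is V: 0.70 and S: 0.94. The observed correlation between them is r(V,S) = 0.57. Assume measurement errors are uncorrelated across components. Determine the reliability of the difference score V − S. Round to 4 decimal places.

0.5814

Var(V−S) = 1 + 1 − 2·0.57 = 2 − 1.14 = 0.86.
Under uncorrelated errors the observed covariances equal the true-score covariances, so only the own-variance terms attenuate.
True-score variance = [0.70 + 0.94] − 1.14 = 1.64 − 1.14 = 0.5.
Reliability = 0.5 / 0.86 = 0.5814.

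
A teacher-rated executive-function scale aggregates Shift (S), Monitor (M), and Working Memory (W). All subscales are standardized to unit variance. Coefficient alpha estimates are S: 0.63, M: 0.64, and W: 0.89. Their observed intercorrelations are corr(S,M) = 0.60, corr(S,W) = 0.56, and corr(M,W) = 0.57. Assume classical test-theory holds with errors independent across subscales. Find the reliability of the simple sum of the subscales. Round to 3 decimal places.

0.870

Var(S+M+W) = 3 + 2·[0.60 + 0.56 + 0.57] = 3 + 3.46 = 6.46.
With uncorrelated errors the cross-covariances are all true-score covariance, so they carry over unchanged; only the diagonal terms shrink to ρᵢσᵢ².
True-score variance = [0.63 + 0.64 + 0.89] + 3.46 = 2.16 + 3.46 = 5.62.
Reliability = 5.62 / 6.46 = 0.870.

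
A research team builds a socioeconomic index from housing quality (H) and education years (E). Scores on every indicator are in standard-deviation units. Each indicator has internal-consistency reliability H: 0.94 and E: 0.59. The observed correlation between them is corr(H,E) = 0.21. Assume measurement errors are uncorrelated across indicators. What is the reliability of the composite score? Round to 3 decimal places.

0.806

Var(H+E) = 2 + 2·[0.21] = 2 + 0.42 = 2.42.
With uncorrelated errors the cross-covariances are all true-score covariance, so they carry over unchanged; only the diagonal terms shrink to ρᵢσᵢ².
True-score variance = [0.94 + 0.59] + 0.42 = 1.53 + 0.42 = 1.95.
Reliability = 1.95 / 2.42 = 0.806.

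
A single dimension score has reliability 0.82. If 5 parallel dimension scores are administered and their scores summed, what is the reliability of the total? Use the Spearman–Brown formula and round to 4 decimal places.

ρ_k = kρ / (1 + (k−1)ρ) = 5·0.82 / (1 + 4·0.82) = 4.100 / 4.280 = 0.9579.

0.9579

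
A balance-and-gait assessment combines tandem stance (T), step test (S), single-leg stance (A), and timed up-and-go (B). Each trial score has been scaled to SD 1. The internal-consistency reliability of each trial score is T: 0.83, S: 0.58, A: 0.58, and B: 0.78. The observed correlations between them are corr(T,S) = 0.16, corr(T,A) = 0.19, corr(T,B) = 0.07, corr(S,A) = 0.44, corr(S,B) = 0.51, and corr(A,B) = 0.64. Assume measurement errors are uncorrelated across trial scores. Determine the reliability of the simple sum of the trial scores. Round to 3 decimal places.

0.847

Var(T+S+A+B) = 4 + 2·[0.16 + 0.19 + 0.07 + 0.44 + 0.51 + 0.64] = 4 + 4.02 = 8.02.
With uncorrelated errors the cross-covariances are all true-score covariance, so they carry over unchanged; only the diagonal terms shrink to ρᵢσᵢ².
True-score variance = [0.83 + 0.58 + 0.58 + 0.78] + 4.02 = 2.77 + 4.02 = 6.79.
Reliability = 6.79 / 8.02 = 0.847.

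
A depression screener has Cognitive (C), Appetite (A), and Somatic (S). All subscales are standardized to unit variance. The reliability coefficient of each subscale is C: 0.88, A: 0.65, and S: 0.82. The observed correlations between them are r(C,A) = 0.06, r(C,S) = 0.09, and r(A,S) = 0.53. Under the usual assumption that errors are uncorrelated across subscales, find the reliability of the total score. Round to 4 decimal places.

Var(C+A+S) = 3 + 2·[0.06 + 0.09 + 0.53] = 3 + 1.36 = 4.36.
Under uncorrelated errors the observed covariances equal the true-score covariances, so only the own-variance terms attenuate.
True-score variance = [0.88 + 0.65 + 0.82] + 1.36 = 2.35 + 1.36 = 3.71.
Reliability = 3.71 / 4.36 = 0.8509.

0.8509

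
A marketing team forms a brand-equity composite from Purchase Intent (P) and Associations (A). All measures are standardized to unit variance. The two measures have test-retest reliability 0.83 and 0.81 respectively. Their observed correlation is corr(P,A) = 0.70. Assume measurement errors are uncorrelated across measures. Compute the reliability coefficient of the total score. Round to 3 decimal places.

0.894

Var(P+A) = 2 + 2·[0.70] = 2 + 1.4 = 3.4.
Under uncorrelated errors the observed covariances equal the true-score covariances, so only the own-variance terms attenuate.
True-score variance = [0.83 + 0.81] + 1.4 = 1.64 + 1.4 = 3.04.
Reliability = 3.04 / 3.4 = 0.894.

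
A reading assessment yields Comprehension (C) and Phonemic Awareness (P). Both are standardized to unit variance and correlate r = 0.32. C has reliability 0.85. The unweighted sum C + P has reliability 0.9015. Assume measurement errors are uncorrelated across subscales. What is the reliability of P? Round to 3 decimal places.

Var(C+P) = 2 + 2·0.32 = 2.640.
True-score variance = ρ_C + ρ_P + 2·0.32, so 0.9015 = (0.85 + ρ_P + 0.64) / 2.640.
ρ_P = 0.9015·2.640 − 0.85 − 0.64 = 0.890.

0.890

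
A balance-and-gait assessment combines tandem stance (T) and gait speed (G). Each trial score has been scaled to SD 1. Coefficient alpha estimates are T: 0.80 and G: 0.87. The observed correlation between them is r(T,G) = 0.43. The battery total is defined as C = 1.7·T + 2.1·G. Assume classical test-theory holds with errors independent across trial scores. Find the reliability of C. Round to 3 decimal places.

Var(C) = 1.7² + 2.1² + 2·[3.57·0.43] = 7.3 + 3.0702 = 10.3702.
Under uncorrelated errors the observed covariances equal the true-score covariances, so only the own-variance terms attenuate.
True-score variance = [1.7²·0.80 + 2.1²·0.87] + 3.0702 = 6.1487 + 3.0702 = 9.2189.
Reliability = 9.2189 / 10.3702 = 0.889.

0.889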